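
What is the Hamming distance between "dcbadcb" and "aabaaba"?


Comparing "dcbadcb" and "aabaaba" position by position:
  Position 0: 'd' vs 'a' => differ
  Position 1: 'c' vs 'a' => differ
  Position 2: 'b' vs 'b' => same
  Position 3: 'a' vs 'a' => same
  Position 4: 'd' vs 'a' => differ
  Position 5: 'c' vs 'b' => differ
  Position 6: 'b' vs 'a' => differ
Total differences (Hamming distance): 5

5


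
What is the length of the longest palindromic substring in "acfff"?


Input: "acfff"
Checking substrings for palindromes:
  [2:5] "fff" (len 3) => palindrome
  [2:4] "ff" (len 2) => palindrome
  [3:5] "ff" (len 2) => palindrome
Longest palindromic substring: "fff" with length 3

3


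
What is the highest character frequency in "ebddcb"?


Input: ebddcb
Character counts:
  'b': 2
  'c': 1
  'd': 2
  'e': 1
Maximum frequency: 2

2


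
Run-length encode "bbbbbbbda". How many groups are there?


Input: bbbbbbbda
Scanning for consecutive runs:
  Group 1: 'b' x 7 (positions 0-6)
  Group 2: 'd' x 1 (positions 7-7)
  Group 3: 'a' x 1 (positions 8-8)
Total groups: 3

3


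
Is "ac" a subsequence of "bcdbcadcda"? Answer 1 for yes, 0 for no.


Check if "ac" is a subsequence of "bcdbcadcda"
Greedy scan:
  Position 0 ('b'): no match needed
  Position 1 ('c'): no match needed
  Position 2 ('d'): no match needed
  Position 3 ('b'): no match needed
  Position 4 ('c'): no match needed
  Position 5 ('a'): matches sub[0] = 'a'
  Position 6 ('d'): no match needed
  Position 7 ('c'): matches sub[1] = 'c'
  Position 8 ('d'): no match needed
  Position 9 ('a'): no match needed
All 2 characters matched => is a subsequence

1


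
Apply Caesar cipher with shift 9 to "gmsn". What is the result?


Caesar cipher: shift "gmsn" by 9
  'g' (pos 6) + 9 = pos 15 = 'p'
  'm' (pos 12) + 9 = pos 21 = 'v'
  's' (pos 18) + 9 = pos 1 = 'b'
  'n' (pos 13) + 9 = pos 22 = 'w'
Result: pvbw

pvbw


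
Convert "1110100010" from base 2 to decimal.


Input: "1110100010" in base 2
Positional expansion:
  Digit '1' (value 1) x 2^9 = 512
  Digit '1' (value 1) x 2^8 = 256
  Digit '1' (value 1) x 2^7 = 128
  Digit '0' (value 0) x 2^6 = 0
  Digit '1' (value 1) x 2^5 = 32
  Digit '0' (value 0) x 2^4 = 0
  Digit '0' (value 0) x 2^3 = 0
  Digit '0' (value 0) x 2^2 = 0
  Digit '1' (value 1) x 2^1 = 2
  Digit '0' (value 0) x 2^0 = 0
Sum = 930

930


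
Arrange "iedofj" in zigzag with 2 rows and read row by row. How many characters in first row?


Zigzag "iedofj" into 2 rows:
Placing characters:
  'i' => row 0
  'e' => row 1
  'd' => row 0
  'o' => row 1
  'f' => row 0
  'j' => row 1
Rows:
  Row 0: "idf"
  Row 1: "eoj"
First row length: 3

3


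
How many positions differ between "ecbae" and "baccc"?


Comparing "ecbae" and "baccc" position by position:
  Position 0: 'e' vs 'b' => DIFFER
  Position 1: 'c' vs 'a' => DIFFER
  Position 2: 'b' vs 'c' => DIFFER
  Position 3: 'a' vs 'c' => DIFFER
  Position 4: 'e' vs 'c' => DIFFER
Positions that differ: 5

5


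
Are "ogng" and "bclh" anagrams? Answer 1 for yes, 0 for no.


Strings: "ogng", "bclh"
Sorted first:  ggno
Sorted second: bchl
Differ at position 0: 'g' vs 'b' => not anagrams

0


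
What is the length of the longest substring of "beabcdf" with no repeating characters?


Input: "beabcdf"
Sliding window (track last position of each char):
  Position 0 ('b'): window [0,0] length 1 -- new best
  Position 1 ('e'): window [0,1] length 2 -- new best
  Position 2 ('a'): window [0,2] length 3 -- new best
  Position 3 ('b'): repeat (last at 0), move window start to 1
  Position 3 ('b'): window [1,3] length 3
  Position 4 ('c'): window [1,4] length 4 -- new best
  Position 5 ('d'): window [1,5] length 5 -- new best
  Position 6 ('f'): window [1,6] length 6 -- new best
Longest substring with no repeats: "eabcdf" with length 6

6


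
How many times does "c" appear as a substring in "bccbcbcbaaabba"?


Searching for "c" in "bccbcbcbaaabba"
Scanning each position:
  Position 0: "b" => no
  Position 1: "c" => MATCH
  Position 2: "c" => MATCH
  Position 3: "b" => no
  Position 4: "c" => MATCH
  Position 5: "b" => no
  Position 6: "c" => MATCH
  Position 7: "b" => no
  Position 8: "a" => no
  Position 9: "a" => no
  Position 10: "a" => no
  Position 11: "b" => no
  Position 12: "b" => no
  Position 13: "a" => no
Total occurrences: 4

4


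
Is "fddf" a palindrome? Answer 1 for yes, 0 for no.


Input: fddf
Reversed: fddf
  Compare pos 0 ('f') with pos 3 ('f'): match
  Compare pos 1 ('d') with pos 2 ('d'): match
Result: palindrome

1


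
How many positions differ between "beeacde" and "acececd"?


Comparing "beeacde" and "acececd" position by position:
  Position 0: 'b' vs 'a' => DIFFER
  Position 1: 'e' vs 'c' => DIFFER
  Position 2: 'e' vs 'e' => same
  Position 3: 'a' vs 'c' => DIFFER
  Position 4: 'c' vs 'e' => DIFFER
  Position 5: 'd' vs 'c' => DIFFER
  Position 6: 'e' vs 'd' => DIFFER
Positions that differ: 6

6


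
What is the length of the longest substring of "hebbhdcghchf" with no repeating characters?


Input: "hebbhdcghchf"
Sliding window (track last position of each char):
  Position 0 ('h'): window [0,0] length 1 -- new best
  Position 1 ('e'): window [0,1] length 2 -- new best
  Position 2 ('b'): window [0,2] length 3 -- new best
  Position 3 ('b'): repeat (last at 2), move window start to 3
  Position 3 ('b'): window [3,3] length 1
  Position 4 ('h'): window [3,4] length 2
  Position 5 ('d'): window [3,5] length 3
  Position 6 ('c'): window [3,6] length 4 -- new best
  Position 7 ('g'): window [3,7] length 5 -- new best
  Position 8 ('h'): repeat (last at 4), move window start to 5
  Position 8 ('h'): window [5,8] length 4
  Position 9 ('c'): repeat (last at 6), move window start to 7
  Position 9 ('c'): window [7,9] length 3
  Position 10 ('h'): repeat (last at 8), move window start to 9
  Position 10 ('h'): window [9,10] length 2
  Position 11 ('f'): window [9,11] length 3
Longest substring with no repeats: "bhdcg" with length 5

5


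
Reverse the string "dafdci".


Input: dafdci
Reading characters right to left:
  Position 5: 'i'
  Position 4: 'c'
  Position 3: 'd'
  Position 2: 'f'
  Position 1: 'a'
  Position 0: 'd'
Reversed: icdfad

icdfad


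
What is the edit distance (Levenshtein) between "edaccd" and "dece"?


Computing edit distance: "edaccd" -> "dece"
DP table:
           d    e    c    e
      0    1    2    3    4
  e   1    1    1    2    3
  d   2    1    2    2    3
  a   3    2    2    3    3
  c   4    3    3    2    3
  c   5    4    4    3    3
  d   6    5    5    4    4
Edit distance = dp[6][4] = 4

4


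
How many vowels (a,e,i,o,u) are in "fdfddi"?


Input: fdfddi
Checking each character:
  'f' at position 0: consonant
  'd' at position 1: consonant
  'f' at position 2: consonant
  'd' at position 3: consonant
  'd' at position 4: consonant
  'i' at position 5: vowel (running total: 1)
Total vowels: 1

1


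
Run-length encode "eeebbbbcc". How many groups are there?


Input: eeebbbbcc
Scanning for consecutive runs:
  Group 1: 'e' x 3 (positions 0-2)
  Group 2: 'b' x 4 (positions 3-6)
  Group 3: 'c' x 2 (positions 7-8)
Total groups: 3

3


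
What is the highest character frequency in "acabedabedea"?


Input: acabedabedea
Character counts:
  'a': 4
  'b': 2
  'c': 1
  'd': 2
  'e': 3
Maximum frequency: 4

4


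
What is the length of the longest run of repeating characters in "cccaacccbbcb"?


Input: "cccaacccbbcb"
Scanning for longest run:
  Position 1 ('c'): continues run of 'c', length=2
  Position 2 ('c'): continues run of 'c', length=3
  Position 3 ('a'): new char, reset run to 1
  Position 4 ('a'): continues run of 'a', length=2
  Position 5 ('c'): new char, reset run to 1
  Position 6 ('c'): continues run of 'c', length=2
  Position 7 ('c'): continues run of 'c', length=3
  Position 8 ('b'): new char, reset run to 1
  Position 9 ('b'): continues run of 'b', length=2
  Position 10 ('c'): new char, reset run to 1
  Position 11 ('b'): new char, reset run to 1
Longest run: 'c' with length 3

3


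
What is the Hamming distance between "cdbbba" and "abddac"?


Comparing "cdbbba" and "abddac" position by position:
  Position 0: 'c' vs 'a' => differ
  Position 1: 'd' vs 'b' => differ
  Position 2: 'b' vs 'd' => differ
  Position 3: 'b' vs 'd' => differ
  Position 4: 'b' vs 'a' => differ
  Position 5: 'a' vs 'c' => differ
Total differences (Hamming distance): 6

6


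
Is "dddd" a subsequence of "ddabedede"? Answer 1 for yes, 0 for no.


Check if "dddd" is a subsequence of "ddabedede"
Greedy scan:
  Position 0 ('d'): matches sub[0] = 'd'
  Position 1 ('d'): matches sub[1] = 'd'
  Position 2 ('a'): no match needed
  Position 3 ('b'): no match needed
  Position 4 ('e'): no match needed
  Position 5 ('d'): matches sub[2] = 'd'
  Position 6 ('e'): no match needed
  Position 7 ('d'): matches sub[3] = 'd'
  Position 8 ('e'): no match needed
All 4 characters matched => is a subsequence

1


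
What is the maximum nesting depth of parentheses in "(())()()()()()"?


Input: "(())()()()()()"
Tracking depth:
  Position 0 '(': depth becomes 1
  Position 1 '(': depth becomes 2
  Position 2 ')': depth becomes 1
  Position 3 ')': depth becomes 0
  Position 4 '(': depth becomes 1
  Position 5 ')': depth becomes 0
  Position 6 '(': depth becomes 1
  Position 7 ')': depth becomes 0
  Position 8 '(': depth becomes 1
  Position 9 ')': depth becomes 0
  Position 10 '(': depth becomes 1
  Position 11 ')': depth becomes 0
  Position 12 '(': depth becomes 1
  Position 13 ')': depth becomes 0
Maximum depth reached: 2

2


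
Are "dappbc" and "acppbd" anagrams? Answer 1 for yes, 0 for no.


Strings: "dappbc", "acppbd"
Sorted first:  abcdpp
Sorted second: abcdpp
Sorted forms match => anagrams

1


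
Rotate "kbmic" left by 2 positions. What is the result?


Input: "kbmic", rotate left by 2
First 2 characters: "kb"
Remaining characters: "mic"
Concatenate remaining + first: "mic" + "kb" = "mickb"

mickb


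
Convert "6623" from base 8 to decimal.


Input: "6623" in base 8
Positional expansion:
  Digit '6' (value 6) x 8^3 = 3072
  Digit '6' (value 6) x 8^2 = 384
  Digit '2' (value 2) x 8^1 = 16
  Digit '3' (value 3) x 8^0 = 3
Sum = 3475

3475


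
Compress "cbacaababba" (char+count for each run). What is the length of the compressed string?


Input: cbacaababba
Runs:
  'c' x 1 => "c1"
  'b' x 1 => "b1"
  'a' x 1 => "a1"
  'c' x 1 => "c1"
  'a' x 2 => "a2"
  'b' x 1 => "b1"
  'a' x 1 => "a1"
  'b' x 2 => "b2"
  'a' x 1 => "a1"
Compressed: "c1b1a1c1a2b1a1b2a1"
Compressed length: 18

18


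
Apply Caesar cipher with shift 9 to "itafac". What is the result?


Caesar cipher: shift "itafac" by 9
  'i' (pos 8) + 9 = pos 17 = 'r'
  't' (pos 19) + 9 = pos 2 = 'c'
  'a' (pos 0) + 9 = pos 9 = 'j'
  'f' (pos 5) + 9 = pos 14 = 'o'
  'a' (pos 0) + 9 = pos 9 = 'j'
  'c' (pos 2) + 9 = pos 11 = 'l'
Result: rcjojl

rcjojl


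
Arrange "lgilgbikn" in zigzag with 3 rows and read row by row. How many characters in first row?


Zigzag "lgilgbikn" into 3 rows:
Placing characters:
  'l' => row 0
  'g' => row 1
  'i' => row 2
  'l' => row 1
  'g' => row 0
  'b' => row 1
  'i' => row 2
  'k' => row 1
  'n' => row 0
Rows:
  Row 0: "lgn"
  Row 1: "glbk"
  Row 2: "ii"
First row length: 3

3


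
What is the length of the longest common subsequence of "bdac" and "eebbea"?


LCS of "bdac" and "eebbea"
DP table:
           e    e    b    b    e    a
      0    0    0    0    0    0    0
  b   0    0    0    1    1    1    1
  d   0    0    0    1    1    1    1
  a   0    0    0    1    1    1    2
  c   0    0    0    1    1    1    2
LCS length = dp[4][6] = 2

2


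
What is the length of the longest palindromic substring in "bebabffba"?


Input: "bebabffba"
Checking substrings for palindromes:
  [3:9] "abffba" (len 6) => palindrome
  [4:8] "bffb" (len 4) => palindrome
  [0:3] "beb" (len 3) => palindrome
  [2:5] "bab" (len 3) => palindrome
  [5:7] "ff" (len 2) => palindrome
Longest palindromic substring: "abffba" with length 6

6


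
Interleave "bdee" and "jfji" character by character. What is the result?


Interleaving "bdee" and "jfji":
  Position 0: 'b' from first, 'j' from second => "bj"
  Position 1: 'd' from first, 'f' from second => "df"
  Position 2: 'e' from first, 'j' from second => "ej"
  Position 3: 'e' from first, 'i' from second => "ei"
Result: bjdfejei

bjdfejei


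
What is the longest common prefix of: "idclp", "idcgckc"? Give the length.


Words: idclp, idcgckc
  Position 0: all 'i' => match
  Position 1: all 'd' => match
  Position 2: all 'c' => match
  Position 3: ('l', 'g') => mismatch, stop
LCP = "idc" (length 3)

3


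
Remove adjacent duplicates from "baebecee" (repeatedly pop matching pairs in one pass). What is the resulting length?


Input: baebecee
Stack-based adjacent duplicate removal:
  Read 'b': push. Stack: b
  Read 'a': push. Stack: ba
  Read 'e': push. Stack: bae
  Read 'b': push. Stack: baeb
  Read 'e': push. Stack: baebe
  Read 'c': push. Stack: baebec
  Read 'e': push. Stack: baebece
  Read 'e': matches stack top 'e' => pop. Stack: baebec
Final stack: "baebec" (length 6)

6


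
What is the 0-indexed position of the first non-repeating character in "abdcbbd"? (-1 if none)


Input: abdcbbd
Character frequencies:
  'a': 1
  'b': 3
  'c': 1
  'd': 2
Scanning left to right for freq == 1:
  Position 0 ('a'): unique! => answer = 0

0


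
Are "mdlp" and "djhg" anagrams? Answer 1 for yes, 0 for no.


Strings: "mdlp", "djhg"
Sorted first:  dlmp
Sorted second: dghj
Differ at position 1: 'l' vs 'g' => not anagrams

0


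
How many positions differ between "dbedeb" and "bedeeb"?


Comparing "dbedeb" and "bedeeb" position by position:
  Position 0: 'd' vs 'b' => DIFFER
  Position 1: 'b' vs 'e' => DIFFER
  Position 2: 'e' vs 'd' => DIFFER
  Position 3: 'd' vs 'e' => DIFFER
  Position 4: 'e' vs 'e' => same
  Position 5: 'b' vs 'b' => same
Positions that differ: 4

4


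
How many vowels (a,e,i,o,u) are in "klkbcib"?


Input: klkbcib
Checking each character:
  'k' at position 0: consonant
  'l' at position 1: consonant
  'k' at position 2: consonant
  'b' at position 3: consonant
  'c' at position 4: consonant
  'i' at position 5: vowel (running total: 1)
  'b' at position 6: consonant
Total vowels: 1

1


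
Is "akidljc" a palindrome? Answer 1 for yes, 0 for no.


Input: akidljc
Reversed: cjldika
  Compare pos 0 ('a') with pos 6 ('c'): MISMATCH
  Compare pos 1 ('k') with pos 5 ('j'): MISMATCH
  Compare pos 2 ('i') with pos 4 ('l'): MISMATCH
Result: not a palindrome

0


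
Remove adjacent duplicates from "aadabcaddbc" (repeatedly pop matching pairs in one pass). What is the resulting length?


Input: aadabcaddbc
Stack-based adjacent duplicate removal:
  Read 'a': push. Stack: a
  Read 'a': matches stack top 'a' => pop. Stack: (empty)
  Read 'd': push. Stack: d
  Read 'a': push. Stack: da
  Read 'b': push. Stack: dab
  Read 'c': push. Stack: dabc
  Read 'a': push. Stack: dabca
  Read 'd': push. Stack: dabcad
  Read 'd': matches stack top 'd' => pop. Stack: dabca
  Read 'b': push. Stack: dabcab
  Read 'c': push. Stack: dabcabc
Final stack: "dabcabc" (length 7)

7


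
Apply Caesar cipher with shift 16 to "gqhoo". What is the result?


Caesar cipher: shift "gqhoo" by 16
  'g' (pos 6) + 16 = pos 22 = 'w'
  'q' (pos 16) + 16 = pos 6 = 'g'
  'h' (pos 7) + 16 = pos 23 = 'x'
  'o' (pos 14) + 16 = pos 4 = 'e'
  'o' (pos 14) + 16 = pos 4 = 'e'
Result: wgxee

wgxee


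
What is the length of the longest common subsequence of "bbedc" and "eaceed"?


LCS of "bbedc" and "eaceed"
DP table:
           e    a    c    e    e    d
      0    0    0    0    0    0    0
  b   0    0    0    0    0    0    0
  b   0    0    0    0    0    0    0
  e   0    1    1    1    1    1    1
  d   0    1    1    1    1    1    2
  c   0    1    1    2    2    2    2
LCS length = dp[5][6] = 2

2


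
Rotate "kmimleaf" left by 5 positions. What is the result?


Input: "kmimleaf", rotate left by 5
First 5 characters: "kmiml"
Remaining characters: "eaf"
Concatenate remaining + first: "eaf" + "kmiml" = "eafkmiml"

eafkmiml


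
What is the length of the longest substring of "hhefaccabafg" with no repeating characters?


Input: "hhefaccabafg"
Sliding window (track last position of each char):
  Position 0 ('h'): window [0,0] length 1 -- new best
  Position 1 ('h'): repeat (last at 0), move window start to 1
  Position 1 ('h'): window [1,1] length 1
  Position 2 ('e'): window [1,2] length 2 -- new best
  Position 3 ('f'): window [1,3] length 3 -- new best
  Position 4 ('a'): window [1,4] length 4 -- new best
  Position 5 ('c'): window [1,5] length 5 -- new best
  Position 6 ('c'): repeat (last at 5), move window start to 6
  Position 6 ('c'): window [6,6] length 1
  Position 7 ('a'): window [6,7] length 2
  Position 8 ('b'): window [6,8] length 3
  Position 9 ('a'): repeat (last at 7), move window start to 8
  Position 9 ('a'): window [8,9] length 2
  Position 10 ('f'): window [8,10] length 3
  Position 11 ('g'): window [8,11] length 4
Longest substring with no repeats: "hefac" with length 5

5


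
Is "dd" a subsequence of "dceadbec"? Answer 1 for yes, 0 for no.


Check if "dd" is a subsequence of "dceadbec"
Greedy scan:
  Position 0 ('d'): matches sub[0] = 'd'
  Position 1 ('c'): no match needed
  Position 2 ('e'): no match needed
  Position 3 ('a'): no match needed
  Position 4 ('d'): matches sub[1] = 'd'
  Position 5 ('b'): no match needed
  Position 6 ('e'): no match needed
  Position 7 ('c'): no match needed
All 2 characters matched => is a subsequence

1


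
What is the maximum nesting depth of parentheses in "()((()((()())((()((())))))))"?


Input: "()((()((()())((()((())))))))"
Tracking depth:
  Position 0 '(': depth becomes 1
  Position 1 ')': depth becomes 0
  Position 2 '(': depth becomes 1
  Position 3 '(': depth becomes 2
  Position 4 '(': depth becomes 3
  Position 5 ')': depth becomes 2
  Position 6 '(': depth becomes 3
  Position 7 '(': depth becomes 4
  Position 8 '(': depth becomes 5
  Position 9 ')': depth becomes 4
  Position 10 '(': depth becomes 5
  Position 11 ')': depth becomes 4
  Position 12 ')': depth becomes 3
  Position 13 '(': depth becomes 4
  Position 14 '(': depth becomes 5
  Position 15 '(': depth becomes 6
  Position 16 ')': depth becomes 5
  Position 17 '(': depth becomes 6
  Position 18 '(': depth becomes 7
  Position 19 '(': depth becomes 8
  Position 20 ')': depth becomes 7
  Position 21 ')': depth becomes 6
  Position 22 ')': depth becomes 5
  Position 23 ')': depth becomes 4
  Position 24 ')': depth becomes 3
  Position 25 ')': depth becomes 2
  Position 26 ')': depth becomes 1
  Position 27 ')': depth becomes 0
Maximum depth reached: 8

8


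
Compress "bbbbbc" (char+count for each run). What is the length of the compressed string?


Input: bbbbbc
Runs:
  'b' x 5 => "b5"
  'c' x 1 => "c1"
Compressed: "b5c1"
Compressed length: 4

4


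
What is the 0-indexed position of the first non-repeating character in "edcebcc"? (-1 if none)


Input: edcebcc
Character frequencies:
  'b': 1
  'c': 3
  'd': 1
  'e': 2
Scanning left to right for freq == 1:
  Position 0 ('e'): freq=2, skip
  Position 1 ('d'): unique! => answer = 1

1


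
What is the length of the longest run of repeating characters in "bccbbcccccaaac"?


Input: "bccbbcccccaaac"
Scanning for longest run:
  Position 1 ('c'): new char, reset run to 1
  Position 2 ('c'): continues run of 'c', length=2
  Position 3 ('b'): new char, reset run to 1
  Position 4 ('b'): continues run of 'b', length=2
  Position 5 ('c'): new char, reset run to 1
  Position 6 ('c'): continues run of 'c', length=2
  Position 7 ('c'): continues run of 'c', length=3
  Position 8 ('c'): continues run of 'c', length=4
  Position 9 ('c'): continues run of 'c', length=5
  Position 10 ('a'): new char, reset run to 1
  Position 11 ('a'): continues run of 'a', length=2
  Position 12 ('a'): continues run of 'a', length=3
  Position 13 ('c'): new char, reset run to 1
Longest run: 'c' with length 5

5


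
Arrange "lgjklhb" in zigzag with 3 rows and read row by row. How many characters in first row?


Zigzag "lgjklhb" into 3 rows:
Placing characters:
  'l' => row 0
  'g' => row 1
  'j' => row 2
  'k' => row 1
  'l' => row 0
  'h' => row 1
  'b' => row 2
Rows:
  Row 0: "ll"
  Row 1: "gkh"
  Row 2: "jb"
First row length: 2

2


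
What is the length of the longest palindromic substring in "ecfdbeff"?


Input: "ecfdbeff"
Checking substrings for palindromes:
  [6:8] "ff" (len 2) => palindrome
Longest palindromic substring: "ff" with length 2

2


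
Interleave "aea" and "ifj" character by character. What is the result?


Interleaving "aea" and "ifj":
  Position 0: 'a' from first, 'i' from second => "ai"
  Position 1: 'e' from first, 'f' from second => "ef"
  Position 2: 'a' from first, 'j' from second => "aj"
Result: aiefaj

aiefaj


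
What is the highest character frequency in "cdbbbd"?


Input: cdbbbd
Character counts:
  'b': 3
  'c': 1
  'd': 2
Maximum frequency: 3

3


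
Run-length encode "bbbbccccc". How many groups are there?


Input: bbbbccccc
Scanning for consecutive runs:
  Group 1: 'b' x 4 (positions 0-3)
  Group 2: 'c' x 5 (positions 4-8)
Total groups: 2

2


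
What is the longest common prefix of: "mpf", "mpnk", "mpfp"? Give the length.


Words: mpf, mpnk, mpfp
  Position 0: all 'm' => match
  Position 1: all 'p' => match
  Position 2: ('f', 'n', 'f') => mismatch, stop
LCP = "mp" (length 2)

2


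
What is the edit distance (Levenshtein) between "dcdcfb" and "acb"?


Computing edit distance: "dcdcfb" -> "acb"
DP table:
           a    c    b
      0    1    2    3
  d   1    1    2    3
  c   2    2    1    2
  d   3    3    2    2
  c   4    4    3    3
  f   5    5    4    4
  b   6    6    5    4
Edit distance = dp[6][3] = 4

4


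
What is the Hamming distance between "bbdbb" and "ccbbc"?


Comparing "bbdbb" and "ccbbc" position by position:
  Position 0: 'b' vs 'c' => differ
  Position 1: 'b' vs 'c' => differ
  Position 2: 'd' vs 'b' => differ
  Position 3: 'b' vs 'b' => same
  Position 4: 'b' vs 'c' => differ
Total differences (Hamming distance): 4

4


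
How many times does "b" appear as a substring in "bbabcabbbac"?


Searching for "b" in "bbabcabbbac"
Scanning each position:
  Position 0: "b" => MATCH
  Position 1: "b" => MATCH
  Position 2: "a" => no
  Position 3: "b" => MATCH
  Position 4: "c" => no
  Position 5: "a" => no
  Position 6: "b" => MATCH
  Position 7: "b" => MATCH
  Position 8: "b" => MATCH
  Position 9: "a" => no
  Position 10: "c" => no
Total occurrences: 6

6


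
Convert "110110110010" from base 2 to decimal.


Input: "110110110010" in base 2
Positional expansion:
  Digit '1' (value 1) x 2^11 = 2048
  Digit '1' (value 1) x 2^10 = 1024
  Digit '0' (value 0) x 2^9 = 0
  Digit '1' (value 1) x 2^8 = 256
  Digit '1' (value 1) x 2^7 = 128
  Digit '0' (value 0) x 2^6 = 0
  Digit '1' (value 1) x 2^5 = 32
  Digit '1' (value 1) x 2^4 = 16
  Digit '0' (value 0) x 2^3 = 0
  Digit '0' (value 0) x 2^2 = 0
  Digit '1' (value 1) x 2^1 = 2
  Digit '0' (value 0) x 2^0 = 0
Sum = 3506

3506


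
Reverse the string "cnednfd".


Input: cnednfd
Reading characters right to left:
  Position 6: 'd'
  Position 5: 'f'
  Position 4: 'n'
  Position 3: 'd'
  Position 2: 'e'
  Position 1: 'n'
  Position 0: 'c'
Reversed: dfndenc

dfndenc


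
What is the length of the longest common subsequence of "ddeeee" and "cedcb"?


LCS of "ddeeee" and "cedcb"
DP table:
           c    e    d    c    b
      0    0    0    0    0    0
  d   0    0    0    1    1    1
  d   0    0    0    1    1    1
  e   0    0    1    1    1    1
  e   0    0    1    1    1    1
  e   0    0    1    1    1    1
  e   0    0    1    1    1    1
LCS length = dp[6][5] = 1

1


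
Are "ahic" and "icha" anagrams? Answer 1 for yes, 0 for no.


Strings: "ahic", "icha"
Sorted first:  achi
Sorted second: achi
Sorted forms match => anagrams

1


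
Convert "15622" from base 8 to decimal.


Input: "15622" in base 8
Positional expansion:
  Digit '1' (value 1) x 8^4 = 4096
  Digit '5' (value 5) x 8^3 = 2560
  Digit '6' (value 6) x 8^2 = 384
  Digit '2' (value 2) x 8^1 = 16
  Digit '2' (value 2) x 8^0 = 2
Sum = 7058

7058


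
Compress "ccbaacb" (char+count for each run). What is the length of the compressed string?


Input: ccbaacb
Runs:
  'c' x 2 => "c2"
  'b' x 1 => "b1"
  'a' x 2 => "a2"
  'c' x 1 => "c1"
  'b' x 1 => "b1"
Compressed: "c2b1a2c1b1"
Compressed length: 10

10


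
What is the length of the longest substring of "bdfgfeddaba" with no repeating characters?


Input: "bdfgfeddaba"
Sliding window (track last position of each char):
  Position 0 ('b'): window [0,0] length 1 -- new best
  Position 1 ('d'): window [0,1] length 2 -- new best
  Position 2 ('f'): window [0,2] length 3 -- new best
  Position 3 ('g'): window [0,3] length 4 -- new best
  Position 4 ('f'): repeat (last at 2), move window start to 3
  Position 4 ('f'): window [3,4] length 2
  Position 5 ('e'): window [3,5] length 3
  Position 6 ('d'): window [3,6] length 4
  Position 7 ('d'): repeat (last at 6), move window start to 7
  Position 7 ('d'): window [7,7] length 1
  Position 8 ('a'): window [7,8] length 2
  Position 9 ('b'): window [7,9] length 3
  Position 10 ('a'): repeat (last at 8), move window start to 9
  Position 10 ('a'): window [9,10] length 2
Longest substring with no repeats: "bdfg" with length 4

4


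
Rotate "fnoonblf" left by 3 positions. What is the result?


Input: "fnoonblf", rotate left by 3
First 3 characters: "fno"
Remaining characters: "onblf"
Concatenate remaining + first: "onblf" + "fno" = "onblffno"

onblffno


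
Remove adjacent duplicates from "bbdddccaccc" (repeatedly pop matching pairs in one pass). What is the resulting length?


Input: bbdddccaccc
Stack-based adjacent duplicate removal:
  Read 'b': push. Stack: b
  Read 'b': matches stack top 'b' => pop. Stack: (empty)
  Read 'd': push. Stack: d
  Read 'd': matches stack top 'd' => pop. Stack: (empty)
  Read 'd': push. Stack: d
  Read 'c': push. Stack: dc
  Read 'c': matches stack top 'c' => pop. Stack: d
  Read 'a': push. Stack: da
  Read 'c': push. Stack: dac
  Read 'c': matches stack top 'c' => pop. Stack: da
  Read 'c': push. Stack: dac
Final stack: "dac" (length 3)

3


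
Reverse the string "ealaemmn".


Input: ealaemmn
Reading characters right to left:
  Position 7: 'n'
  Position 6: 'm'
  Position 5: 'm'
  Position 4: 'e'
  Position 3: 'a'
  Position 2: 'l'
  Position 1: 'a'
  Position 0: 'e'
Reversed: nmmealae

nmmealae


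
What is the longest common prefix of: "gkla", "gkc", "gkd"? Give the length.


Words: gkla, gkc, gkd
  Position 0: all 'g' => match
  Position 1: all 'k' => match
  Position 2: ('l', 'c', 'd') => mismatch, stop
LCP = "gk" (length 2)

2


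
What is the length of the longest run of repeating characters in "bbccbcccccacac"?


Input: "bbccbcccccacac"
Scanning for longest run:
  Position 1 ('b'): continues run of 'b', length=2
  Position 2 ('c'): new char, reset run to 1
  Position 3 ('c'): continues run of 'c', length=2
  Position 4 ('b'): new char, reset run to 1
  Position 5 ('c'): new char, reset run to 1
  Position 6 ('c'): continues run of 'c', length=2
  Position 7 ('c'): continues run of 'c', length=3
  Position 8 ('c'): continues run of 'c', length=4
  Position 9 ('c'): continues run of 'c', length=5
  Position 10 ('a'): new char, reset run to 1
  Position 11 ('c'): new char, reset run to 1
  Position 12 ('a'): new char, reset run to 1
  Position 13 ('c'): new char, reset run to 1
Longest run: 'c' with length 5

5


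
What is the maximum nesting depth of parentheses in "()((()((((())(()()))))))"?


Input: "()((()((((())(()()))))))"
Tracking depth:
  Position 0 '(': depth becomes 1
  Position 1 ')': depth becomes 0
  Position 2 '(': depth becomes 1
  Position 3 '(': depth becomes 2
  Position 4 '(': depth becomes 3
  Position 5 ')': depth becomes 2
  Position 6 '(': depth becomes 3
  Position 7 '(': depth becomes 4
  Position 8 '(': depth becomes 5
  Position 9 '(': depth becomes 6
  Position 10 '(': depth becomes 7
  Position 11 ')': depth becomes 6
  Position 12 ')': depth becomes 5
  Position 13 '(': depth becomes 6
  Position 14 '(': depth becomes 7
  Position 15 ')': depth becomes 6
  Position 16 '(': depth becomes 7
  Position 17 ')': depth becomes 6
  Position 18 ')': depth becomes 5
  Position 19 ')': depth becomes 4
  Position 20 ')': depth becomes 3
  Position 21 ')': depth becomes 2
  Position 22 ')': depth becomes 1
  Position 23 ')': depth becomes 0
Maximum depth reached: 7

7


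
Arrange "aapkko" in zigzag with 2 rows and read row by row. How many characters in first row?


Zigzag "aapkko" into 2 rows:
Placing characters:
  'a' => row 0
  'a' => row 1
  'p' => row 0
  'k' => row 1
  'k' => row 0
  'o' => row 1
Rows:
  Row 0: "apk"
  Row 1: "ako"
First row length: 3

3


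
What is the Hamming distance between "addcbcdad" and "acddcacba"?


Comparing "addcbcdad" and "acddcacba" position by position:
  Position 0: 'a' vs 'a' => same
  Position 1: 'd' vs 'c' => differ
  Position 2: 'd' vs 'd' => same
  Position 3: 'c' vs 'd' => differ
  Position 4: 'b' vs 'c' => differ
  Position 5: 'c' vs 'a' => differ
  Position 6: 'd' vs 'c' => differ
  Position 7: 'a' vs 'b' => differ
  Position 8: 'd' vs 'a' => differ
Total differences (Hamming distance): 7

7


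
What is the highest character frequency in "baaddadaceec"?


Input: baaddadaceec
Character counts:
  'a': 4
  'b': 1
  'c': 2
  'd': 3
  'e': 2
Maximum frequency: 4

4


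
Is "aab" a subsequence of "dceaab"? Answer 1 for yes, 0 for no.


Check if "aab" is a subsequence of "dceaab"
Greedy scan:
  Position 0 ('d'): no match needed
  Position 1 ('c'): no match needed
  Position 2 ('e'): no match needed
  Position 3 ('a'): matches sub[0] = 'a'
  Position 4 ('a'): matches sub[1] = 'a'
  Position 5 ('b'): matches sub[2] = 'b'
All 3 characters matched => is a subsequence

1


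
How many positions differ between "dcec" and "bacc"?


Comparing "dcec" and "bacc" position by position:
  Position 0: 'd' vs 'b' => DIFFER
  Position 1: 'c' vs 'a' => DIFFER
  Position 2: 'e' vs 'c' => DIFFER
  Position 3: 'c' vs 'c' => same
Positions that differ: 3

3


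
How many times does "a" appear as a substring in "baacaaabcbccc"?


Searching for "a" in "baacaaabcbccc"
Scanning each position:
  Position 0: "b" => no
  Position 1: "a" => MATCH
  Position 2: "a" => MATCH
  Position 3: "c" => no
  Position 4: "a" => MATCH
  Position 5: "a" => MATCH
  Position 6: "a" => MATCH
  Position 7: "b" => no
  Position 8: "c" => no
  Position 9: "b" => no
  Position 10: "c" => no
  Position 11: "c" => no
  Position 12: "c" => no
Total occurrences: 5

5


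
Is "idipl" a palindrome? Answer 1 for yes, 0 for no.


Input: idipl
Reversed: lpidi
  Compare pos 0 ('i') with pos 4 ('l'): MISMATCH
  Compare pos 1 ('d') with pos 3 ('p'): MISMATCH
Result: not a palindrome

0


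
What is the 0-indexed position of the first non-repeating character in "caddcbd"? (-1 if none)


Input: caddcbd
Character frequencies:
  'a': 1
  'b': 1
  'c': 2
  'd': 3
Scanning left to right for freq == 1:
  Position 0 ('c'): freq=2, skip
  Position 1 ('a'): unique! => answer = 1

1


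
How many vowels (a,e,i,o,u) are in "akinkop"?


Input: akinkop
Checking each character:
  'a' at position 0: vowel (running total: 1)
  'k' at position 1: consonant
  'i' at position 2: vowel (running total: 2)
  'n' at position 3: consonant
  'k' at position 4: consonant
  'o' at position 5: vowel (running total: 3)
  'p' at position 6: consonant
Total vowels: 3

3


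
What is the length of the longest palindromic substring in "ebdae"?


Input: "ebdae"
Checking substrings for palindromes:
  No multi-char palindromic substrings found
Longest palindromic substring: "e" with length 1

1


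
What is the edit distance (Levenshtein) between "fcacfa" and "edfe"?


Computing edit distance: "fcacfa" -> "edfe"
DP table:
           e    d    f    e
      0    1    2    3    4
  f   1    1    2    2    3
  c   2    2    2    3    3
  a   3    3    3    3    4
  c   4    4    4    4    4
  f   5    5    5    4    5
  a   6    6    6    5    5
Edit distance = dp[6][4] = 5

5


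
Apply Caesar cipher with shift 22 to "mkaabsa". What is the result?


Caesar cipher: shift "mkaabsa" by 22
  'm' (pos 12) + 22 = pos 8 = 'i'
  'k' (pos 10) + 22 = pos 6 = 'g'
  'a' (pos 0) + 22 = pos 22 = 'w'
  'a' (pos 0) + 22 = pos 22 = 'w'
  'b' (pos 1) + 22 = pos 23 = 'x'
  's' (pos 18) + 22 = pos 14 = 'o'
  'a' (pos 0) + 22 = pos 22 = 'w'
Result: igwwxow

igwwxow


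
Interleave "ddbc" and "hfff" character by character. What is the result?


Interleaving "ddbc" and "hfff":
  Position 0: 'd' from first, 'h' from second => "dh"
  Position 1: 'd' from first, 'f' from second => "df"
  Position 2: 'b' from first, 'f' from second => "bf"
  Position 3: 'c' from first, 'f' from second => "cf"
Result: dhdfbfcf

dhdfbfcf


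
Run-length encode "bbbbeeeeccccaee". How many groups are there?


Input: bbbbeeeeccccaee
Scanning for consecutive runs:
  Group 1: 'b' x 4 (positions 0-3)
  Group 2: 'e' x 4 (positions 4-7)
  Group 3: 'c' x 4 (positions 8-11)
  Group 4: 'a' x 1 (positions 12-12)
  Group 5: 'e' x 2 (positions 13-14)
Total groups: 5

5


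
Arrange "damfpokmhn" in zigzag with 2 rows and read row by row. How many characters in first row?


Zigzag "damfpokmhn" into 2 rows:
Placing characters:
  'd' => row 0
  'a' => row 1
  'm' => row 0
  'f' => row 1
  'p' => row 0
  'o' => row 1
  'k' => row 0
  'm' => row 1
  'h' => row 0
  'n' => row 1
Rows:
  Row 0: "dmpkh"
  Row 1: "afomn"
First row length: 5

5


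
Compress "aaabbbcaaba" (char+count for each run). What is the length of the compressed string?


Input: aaabbbcaaba
Runs:
  'a' x 3 => "a3"
  'b' x 3 => "b3"
  'c' x 1 => "c1"
  'a' x 2 => "a2"
  'b' x 1 => "b1"
  'a' x 1 => "a1"
Compressed: "a3b3c1a2b1a1"
Compressed length: 12

12


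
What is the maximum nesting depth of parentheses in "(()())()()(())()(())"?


Input: "(()())()()(())()(())"
Tracking depth:
  Position 0 '(': depth becomes 1
  Position 1 '(': depth becomes 2
  Position 2 ')': depth becomes 1
  Position 3 '(': depth becomes 2
  Position 4 ')': depth becomes 1
  Position 5 ')': depth becomes 0
  Position 6 '(': depth becomes 1
  Position 7 ')': depth becomes 0
  Position 8 '(': depth becomes 1
  Position 9 ')': depth becomes 0
  Position 10 '(': depth becomes 1
  Position 11 '(': depth becomes 2
  Position 12 ')': depth becomes 1
  Position 13 ')': depth becomes 0
  Position 14 '(': depth becomes 1
  Position 15 ')': depth becomes 0
  Position 16 '(': depth becomes 1
  Position 17 '(': depth becomes 2
  Position 18 ')': depth becomes 1
  Position 19 ')': depth becomes 0
Maximum depth reached: 2

2


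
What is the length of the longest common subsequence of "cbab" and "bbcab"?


LCS of "cbab" and "bbcab"
DP table:
           b    b    c    a    b
      0    0    0    0    0    0
  c   0    0    0    1    1    1
  b   0    1    1    1    1    2
  a   0    1    1    1    2    2
  b   0    1    2    2    2    3
LCS length = dp[4][5] = 3

3


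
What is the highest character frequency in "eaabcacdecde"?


Input: eaabcacdecde
Character counts:
  'a': 3
  'b': 1
  'c': 3
  'd': 2
  'e': 3
Maximum frequency: 3

3


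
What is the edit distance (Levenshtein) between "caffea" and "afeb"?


Computing edit distance: "caffea" -> "afeb"
DP table:
           a    f    e    b
      0    1    2    3    4
  c   1    1    2    3    4
  a   2    1    2    3    4
  f   3    2    1    2    3
  f   4    3    2    2    3
  e   5    4    3    2    3
  a   6    5    4    3    3
Edit distance = dp[6][4] = 3

3


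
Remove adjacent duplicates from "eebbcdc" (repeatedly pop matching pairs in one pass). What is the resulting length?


Input: eebbcdc
Stack-based adjacent duplicate removal:
  Read 'e': push. Stack: e
  Read 'e': matches stack top 'e' => pop. Stack: (empty)
  Read 'b': push. Stack: b
  Read 'b': matches stack top 'b' => pop. Stack: (empty)
  Read 'c': push. Stack: c
  Read 'd': push. Stack: cd
  Read 'c': push. Stack: cdc
Final stack: "cdc" (length 3)

3


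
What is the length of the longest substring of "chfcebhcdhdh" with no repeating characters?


Input: "chfcebhcdhdh"
Sliding window (track last position of each char):
  Position 0 ('c'): window [0,0] length 1 -- new best
  Position 1 ('h'): window [0,1] length 2 -- new best
  Position 2 ('f'): window [0,2] length 3 -- new best
  Position 3 ('c'): repeat (last at 0), move window start to 1
  Position 3 ('c'): window [1,3] length 3
  Position 4 ('e'): window [1,4] length 4 -- new best
  Position 5 ('b'): window [1,5] length 5 -- new best
  Position 6 ('h'): repeat (last at 1), move window start to 2
  Position 6 ('h'): window [2,6] length 5
  Position 7 ('c'): repeat (last at 3), move window start to 4
  Position 7 ('c'): window [4,7] length 4
  Position 8 ('d'): window [4,8] length 5
  Position 9 ('h'): repeat (last at 6), move window start to 7
  Position 9 ('h'): window [7,9] length 3
  Position 10 ('d'): repeat (last at 8), move window start to 9
  Position 10 ('d'): window [9,10] length 2
  Position 11 ('h'): repeat (last at 9), move window start to 10
  Position 11 ('h'): window [10,11] length 2
Longest substring with no repeats: "hfceb" with length 5

5


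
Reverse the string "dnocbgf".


Input: dnocbgf
Reading characters right to left:
  Position 6: 'f'
  Position 5: 'g'
  Position 4: 'b'
  Position 3: 'c'
  Position 2: 'o'
  Position 1: 'n'
  Position 0: 'd'
Reversed: fgbcond

fgbcond


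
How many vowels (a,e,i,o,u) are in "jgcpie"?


Input: jgcpie
Checking each character:
  'j' at position 0: consonant
  'g' at position 1: consonant
  'c' at position 2: consonant
  'p' at position 3: consonant
  'i' at position 4: vowel (running total: 1)
  'e' at position 5: vowel (running total: 2)
Total vowels: 2

2


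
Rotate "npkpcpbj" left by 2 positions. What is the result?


Input: "npkpcpbj", rotate left by 2
First 2 characters: "np"
Remaining characters: "kpcpbj"
Concatenate remaining + first: "kpcpbj" + "np" = "kpcpbjnp"

kpcpbjnp


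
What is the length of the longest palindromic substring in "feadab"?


Input: "feadab"
Checking substrings for palindromes:
  [2:5] "ada" (len 3) => palindrome
Longest palindromic substring: "ada" with length 3

3


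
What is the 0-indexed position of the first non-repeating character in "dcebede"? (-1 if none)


Input: dcebede
Character frequencies:
  'b': 1
  'c': 1
  'd': 2
  'e': 3
Scanning left to right for freq == 1:
  Position 0 ('d'): freq=2, skip
  Position 1 ('c'): unique! => answer = 1

1


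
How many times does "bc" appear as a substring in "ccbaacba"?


Searching for "bc" in "ccbaacba"
Scanning each position:
  Position 0: "cc" => no
  Position 1: "cb" => no
  Position 2: "ba" => no
  Position 3: "aa" => no
  Position 4: "ac" => no
  Position 5: "cb" => no
  Position 6: "ba" => no
Total occurrences: 0

0


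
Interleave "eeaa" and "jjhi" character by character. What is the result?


Interleaving "eeaa" and "jjhi":
  Position 0: 'e' from first, 'j' from second => "ej"
  Position 1: 'e' from first, 'j' from second => "ej"
  Position 2: 'a' from first, 'h' from second => "ah"
  Position 3: 'a' from first, 'i' from second => "ai"
Result: ejejahai

ejejahai


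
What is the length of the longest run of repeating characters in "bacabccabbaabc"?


Input: "bacabccabbaabc"
Scanning for longest run:
  Position 1 ('a'): new char, reset run to 1
  Position 2 ('c'): new char, reset run to 1
  Position 3 ('a'): new char, reset run to 1
  Position 4 ('b'): new char, reset run to 1
  Position 5 ('c'): new char, reset run to 1
  Position 6 ('c'): continues run of 'c', length=2
  Position 7 ('a'): new char, reset run to 1
  Position 8 ('b'): new char, reset run to 1
  Position 9 ('b'): continues run of 'b', length=2
  Position 10 ('a'): new char, reset run to 1
  Position 11 ('a'): continues run of 'a', length=2
  Position 12 ('b'): new char, reset run to 1
  Position 13 ('c'): new char, reset run to 1
Longest run: 'c' with length 2

2
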